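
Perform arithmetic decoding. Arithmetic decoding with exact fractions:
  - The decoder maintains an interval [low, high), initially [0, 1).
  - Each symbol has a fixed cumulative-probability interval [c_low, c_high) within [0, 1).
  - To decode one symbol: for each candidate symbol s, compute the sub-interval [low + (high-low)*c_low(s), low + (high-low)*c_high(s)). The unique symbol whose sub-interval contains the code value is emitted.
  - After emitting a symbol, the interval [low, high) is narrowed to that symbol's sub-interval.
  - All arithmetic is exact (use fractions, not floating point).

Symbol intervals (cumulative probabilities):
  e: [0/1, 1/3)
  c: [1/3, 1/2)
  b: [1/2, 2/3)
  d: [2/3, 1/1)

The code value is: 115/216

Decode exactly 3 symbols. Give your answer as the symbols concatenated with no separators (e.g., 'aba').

Step 1: interval [0/1, 1/1), width = 1/1 - 0/1 = 1/1
  'e': [0/1 + 1/1*0/1, 0/1 + 1/1*1/3) = [0/1, 1/3)
  'c': [0/1 + 1/1*1/3, 0/1 + 1/1*1/2) = [1/3, 1/2)
  'b': [0/1 + 1/1*1/2, 0/1 + 1/1*2/3) = [1/2, 2/3) <- contains code 115/216
  'd': [0/1 + 1/1*2/3, 0/1 + 1/1*1/1) = [2/3, 1/1)
  emit 'b', narrow to [1/2, 2/3)
Step 2: interval [1/2, 2/3), width = 2/3 - 1/2 = 1/6
  'e': [1/2 + 1/6*0/1, 1/2 + 1/6*1/3) = [1/2, 5/9) <- contains code 115/216
  'c': [1/2 + 1/6*1/3, 1/2 + 1/6*1/2) = [5/9, 7/12)
  'b': [1/2 + 1/6*1/2, 1/2 + 1/6*2/3) = [7/12, 11/18)
  'd': [1/2 + 1/6*2/3, 1/2 + 1/6*1/1) = [11/18, 2/3)
  emit 'e', narrow to [1/2, 5/9)
Step 3: interval [1/2, 5/9), width = 5/9 - 1/2 = 1/18
  'e': [1/2 + 1/18*0/1, 1/2 + 1/18*1/3) = [1/2, 14/27)
  'c': [1/2 + 1/18*1/3, 1/2 + 1/18*1/2) = [14/27, 19/36)
  'b': [1/2 + 1/18*1/2, 1/2 + 1/18*2/3) = [19/36, 29/54) <- contains code 115/216
  'd': [1/2 + 1/18*2/3, 1/2 + 1/18*1/1) = [29/54, 5/9)
  emit 'b', narrow to [19/36, 29/54)

Answer: beb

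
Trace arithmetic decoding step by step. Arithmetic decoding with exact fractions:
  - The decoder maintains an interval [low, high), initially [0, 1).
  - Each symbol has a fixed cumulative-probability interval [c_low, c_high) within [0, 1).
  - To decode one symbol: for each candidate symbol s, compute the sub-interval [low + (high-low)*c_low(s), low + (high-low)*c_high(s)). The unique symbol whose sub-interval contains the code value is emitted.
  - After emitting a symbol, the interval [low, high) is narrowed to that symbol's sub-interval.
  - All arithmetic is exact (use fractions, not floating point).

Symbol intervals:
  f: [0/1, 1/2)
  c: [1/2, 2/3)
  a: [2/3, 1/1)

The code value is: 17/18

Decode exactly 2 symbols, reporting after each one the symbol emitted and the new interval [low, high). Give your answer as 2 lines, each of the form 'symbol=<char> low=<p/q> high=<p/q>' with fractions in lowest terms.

Answer: symbol=a low=2/3 high=1/1
symbol=a low=8/9 high=1/1

Derivation:
Step 1: interval [0/1, 1/1), width = 1/1 - 0/1 = 1/1
  'f': [0/1 + 1/1*0/1, 0/1 + 1/1*1/2) = [0/1, 1/2)
  'c': [0/1 + 1/1*1/2, 0/1 + 1/1*2/3) = [1/2, 2/3)
  'a': [0/1 + 1/1*2/3, 0/1 + 1/1*1/1) = [2/3, 1/1) <- contains code 17/18
  emit 'a', narrow to [2/3, 1/1)
Step 2: interval [2/3, 1/1), width = 1/1 - 2/3 = 1/3
  'f': [2/3 + 1/3*0/1, 2/3 + 1/3*1/2) = [2/3, 5/6)
  'c': [2/3 + 1/3*1/2, 2/3 + 1/3*2/3) = [5/6, 8/9)
  'a': [2/3 + 1/3*2/3, 2/3 + 1/3*1/1) = [8/9, 1/1) <- contains code 17/18
  emit 'a', narrow to [8/9, 1/1)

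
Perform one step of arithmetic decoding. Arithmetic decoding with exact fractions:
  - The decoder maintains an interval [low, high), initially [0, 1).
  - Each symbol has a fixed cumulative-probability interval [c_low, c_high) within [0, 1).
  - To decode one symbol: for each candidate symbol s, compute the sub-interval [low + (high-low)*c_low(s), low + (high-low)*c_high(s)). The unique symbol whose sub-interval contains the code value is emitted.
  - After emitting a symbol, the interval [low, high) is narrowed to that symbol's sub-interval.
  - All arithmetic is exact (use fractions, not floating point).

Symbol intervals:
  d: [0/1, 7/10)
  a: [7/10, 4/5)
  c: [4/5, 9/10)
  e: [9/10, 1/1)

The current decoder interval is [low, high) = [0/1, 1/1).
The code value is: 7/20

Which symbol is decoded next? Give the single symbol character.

Answer: d

Derivation:
Interval width = high − low = 1/1 − 0/1 = 1/1
Scaled code = (code − low) / width = (7/20 − 0/1) / 1/1 = 7/20
  d: [0/1, 7/10) ← scaled code falls here ✓
  a: [7/10, 4/5) 
  c: [4/5, 9/10) 
  e: [9/10, 1/1) 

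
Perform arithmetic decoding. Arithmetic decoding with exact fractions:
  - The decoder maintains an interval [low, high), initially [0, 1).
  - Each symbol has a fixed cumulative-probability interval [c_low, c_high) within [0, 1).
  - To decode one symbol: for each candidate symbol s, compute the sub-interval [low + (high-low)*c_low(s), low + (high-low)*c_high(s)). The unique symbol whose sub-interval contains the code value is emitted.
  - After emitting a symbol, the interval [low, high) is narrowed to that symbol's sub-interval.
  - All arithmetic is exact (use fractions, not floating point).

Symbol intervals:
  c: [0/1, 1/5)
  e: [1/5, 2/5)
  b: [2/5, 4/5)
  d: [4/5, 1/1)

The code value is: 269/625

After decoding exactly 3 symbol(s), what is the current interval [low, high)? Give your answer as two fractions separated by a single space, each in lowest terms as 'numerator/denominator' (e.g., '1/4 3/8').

Answer: 52/125 54/125

Derivation:
Step 1: interval [0/1, 1/1), width = 1/1 - 0/1 = 1/1
  'c': [0/1 + 1/1*0/1, 0/1 + 1/1*1/5) = [0/1, 1/5)
  'e': [0/1 + 1/1*1/5, 0/1 + 1/1*2/5) = [1/5, 2/5)
  'b': [0/1 + 1/1*2/5, 0/1 + 1/1*4/5) = [2/5, 4/5) <- contains code 269/625
  'd': [0/1 + 1/1*4/5, 0/1 + 1/1*1/1) = [4/5, 1/1)
  emit 'b', narrow to [2/5, 4/5)
Step 2: interval [2/5, 4/5), width = 4/5 - 2/5 = 2/5
  'c': [2/5 + 2/5*0/1, 2/5 + 2/5*1/5) = [2/5, 12/25) <- contains code 269/625
  'e': [2/5 + 2/5*1/5, 2/5 + 2/5*2/5) = [12/25, 14/25)
  'b': [2/5 + 2/5*2/5, 2/5 + 2/5*4/5) = [14/25, 18/25)
  'd': [2/5 + 2/5*4/5, 2/5 + 2/5*1/1) = [18/25, 4/5)
  emit 'c', narrow to [2/5, 12/25)
Step 3: interval [2/5, 12/25), width = 12/25 - 2/5 = 2/25
  'c': [2/5 + 2/25*0/1, 2/5 + 2/25*1/5) = [2/5, 52/125)
  'e': [2/5 + 2/25*1/5, 2/5 + 2/25*2/5) = [52/125, 54/125) <- contains code 269/625
  'b': [2/5 + 2/25*2/5, 2/5 + 2/25*4/5) = [54/125, 58/125)
  'd': [2/5 + 2/25*4/5, 2/5 + 2/25*1/1) = [58/125, 12/25)
  emit 'e', narrow to [52/125, 54/125)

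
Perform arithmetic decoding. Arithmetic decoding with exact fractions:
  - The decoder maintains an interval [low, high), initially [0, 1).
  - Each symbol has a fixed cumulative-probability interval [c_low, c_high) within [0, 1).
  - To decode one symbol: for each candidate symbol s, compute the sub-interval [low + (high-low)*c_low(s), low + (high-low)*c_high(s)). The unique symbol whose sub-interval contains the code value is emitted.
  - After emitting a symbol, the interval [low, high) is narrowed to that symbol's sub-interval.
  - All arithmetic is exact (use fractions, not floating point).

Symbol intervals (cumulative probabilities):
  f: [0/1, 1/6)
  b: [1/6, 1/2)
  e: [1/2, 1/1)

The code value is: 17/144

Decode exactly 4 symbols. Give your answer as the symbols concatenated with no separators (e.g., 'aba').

Step 1: interval [0/1, 1/1), width = 1/1 - 0/1 = 1/1
  'f': [0/1 + 1/1*0/1, 0/1 + 1/1*1/6) = [0/1, 1/6) <- contains code 17/144
  'b': [0/1 + 1/1*1/6, 0/1 + 1/1*1/2) = [1/6, 1/2)
  'e': [0/1 + 1/1*1/2, 0/1 + 1/1*1/1) = [1/2, 1/1)
  emit 'f', narrow to [0/1, 1/6)
Step 2: interval [0/1, 1/6), width = 1/6 - 0/1 = 1/6
  'f': [0/1 + 1/6*0/1, 0/1 + 1/6*1/6) = [0/1, 1/36)
  'b': [0/1 + 1/6*1/6, 0/1 + 1/6*1/2) = [1/36, 1/12)
  'e': [0/1 + 1/6*1/2, 0/1 + 1/6*1/1) = [1/12, 1/6) <- contains code 17/144
  emit 'e', narrow to [1/12, 1/6)
Step 3: interval [1/12, 1/6), width = 1/6 - 1/12 = 1/12
  'f': [1/12 + 1/12*0/1, 1/12 + 1/12*1/6) = [1/12, 7/72)
  'b': [1/12 + 1/12*1/6, 1/12 + 1/12*1/2) = [7/72, 1/8) <- contains code 17/144
  'e': [1/12 + 1/12*1/2, 1/12 + 1/12*1/1) = [1/8, 1/6)
  emit 'b', narrow to [7/72, 1/8)
Step 4: interval [7/72, 1/8), width = 1/8 - 7/72 = 1/36
  'f': [7/72 + 1/36*0/1, 7/72 + 1/36*1/6) = [7/72, 11/108)
  'b': [7/72 + 1/36*1/6, 7/72 + 1/36*1/2) = [11/108, 1/9)
  'e': [7/72 + 1/36*1/2, 7/72 + 1/36*1/1) = [1/9, 1/8) <- contains code 17/144
  emit 'e', narrow to [1/9, 1/8)

Answer: febe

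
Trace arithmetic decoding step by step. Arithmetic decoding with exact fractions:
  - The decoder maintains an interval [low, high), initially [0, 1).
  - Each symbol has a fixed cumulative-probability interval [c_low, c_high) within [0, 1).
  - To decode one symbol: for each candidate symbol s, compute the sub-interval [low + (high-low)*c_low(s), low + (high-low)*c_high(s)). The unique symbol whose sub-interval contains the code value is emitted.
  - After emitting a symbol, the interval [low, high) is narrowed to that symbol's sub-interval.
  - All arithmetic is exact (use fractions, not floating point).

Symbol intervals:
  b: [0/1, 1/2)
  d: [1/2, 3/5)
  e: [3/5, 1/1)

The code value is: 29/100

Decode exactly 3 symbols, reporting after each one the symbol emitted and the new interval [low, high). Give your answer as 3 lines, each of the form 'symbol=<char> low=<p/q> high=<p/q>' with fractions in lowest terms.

Answer: symbol=b low=0/1 high=1/2
symbol=d low=1/4 high=3/10
symbol=e low=7/25 high=3/10

Derivation:
Step 1: interval [0/1, 1/1), width = 1/1 - 0/1 = 1/1
  'b': [0/1 + 1/1*0/1, 0/1 + 1/1*1/2) = [0/1, 1/2) <- contains code 29/100
  'd': [0/1 + 1/1*1/2, 0/1 + 1/1*3/5) = [1/2, 3/5)
  'e': [0/1 + 1/1*3/5, 0/1 + 1/1*1/1) = [3/5, 1/1)
  emit 'b', narrow to [0/1, 1/2)
Step 2: interval [0/1, 1/2), width = 1/2 - 0/1 = 1/2
  'b': [0/1 + 1/2*0/1, 0/1 + 1/2*1/2) = [0/1, 1/4)
  'd': [0/1 + 1/2*1/2, 0/1 + 1/2*3/5) = [1/4, 3/10) <- contains code 29/100
  'e': [0/1 + 1/2*3/5, 0/1 + 1/2*1/1) = [3/10, 1/2)
  emit 'd', narrow to [1/4, 3/10)
Step 3: interval [1/4, 3/10), width = 3/10 - 1/4 = 1/20
  'b': [1/4 + 1/20*0/1, 1/4 + 1/20*1/2) = [1/4, 11/40)
  'd': [1/4 + 1/20*1/2, 1/4 + 1/20*3/5) = [11/40, 7/25)
  'e': [1/4 + 1/20*3/5, 1/4 + 1/20*1/1) = [7/25, 3/10) <- contains code 29/100
  emit 'e', narrow to [7/25, 3/10)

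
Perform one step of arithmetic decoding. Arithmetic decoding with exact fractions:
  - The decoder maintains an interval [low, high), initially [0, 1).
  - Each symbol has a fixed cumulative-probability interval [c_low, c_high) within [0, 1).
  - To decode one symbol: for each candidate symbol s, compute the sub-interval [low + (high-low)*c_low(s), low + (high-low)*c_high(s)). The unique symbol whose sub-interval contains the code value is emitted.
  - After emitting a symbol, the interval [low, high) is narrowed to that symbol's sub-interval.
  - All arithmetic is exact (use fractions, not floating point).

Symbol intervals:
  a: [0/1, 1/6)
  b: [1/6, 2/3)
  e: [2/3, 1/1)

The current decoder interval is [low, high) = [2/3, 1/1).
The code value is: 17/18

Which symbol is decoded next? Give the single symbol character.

Interval width = high − low = 1/1 − 2/3 = 1/3
Scaled code = (code − low) / width = (17/18 − 2/3) / 1/3 = 5/6
  a: [0/1, 1/6) 
  b: [1/6, 2/3) 
  e: [2/3, 1/1) ← scaled code falls here ✓

Answer: e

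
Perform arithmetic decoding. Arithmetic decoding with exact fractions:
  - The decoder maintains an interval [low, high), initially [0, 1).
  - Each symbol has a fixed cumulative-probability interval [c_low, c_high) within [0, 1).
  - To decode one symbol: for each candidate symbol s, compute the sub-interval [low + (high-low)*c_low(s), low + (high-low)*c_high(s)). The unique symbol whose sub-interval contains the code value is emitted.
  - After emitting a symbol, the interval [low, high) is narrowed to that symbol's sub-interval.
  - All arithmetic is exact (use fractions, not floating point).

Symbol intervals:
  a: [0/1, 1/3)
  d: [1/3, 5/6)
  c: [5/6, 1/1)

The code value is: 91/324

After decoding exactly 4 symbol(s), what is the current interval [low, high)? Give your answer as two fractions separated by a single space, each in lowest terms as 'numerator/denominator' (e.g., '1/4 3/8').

Step 1: interval [0/1, 1/1), width = 1/1 - 0/1 = 1/1
  'a': [0/1 + 1/1*0/1, 0/1 + 1/1*1/3) = [0/1, 1/3) <- contains code 91/324
  'd': [0/1 + 1/1*1/3, 0/1 + 1/1*5/6) = [1/3, 5/6)
  'c': [0/1 + 1/1*5/6, 0/1 + 1/1*1/1) = [5/6, 1/1)
  emit 'a', narrow to [0/1, 1/3)
Step 2: interval [0/1, 1/3), width = 1/3 - 0/1 = 1/3
  'a': [0/1 + 1/3*0/1, 0/1 + 1/3*1/3) = [0/1, 1/9)
  'd': [0/1 + 1/3*1/3, 0/1 + 1/3*5/6) = [1/9, 5/18)
  'c': [0/1 + 1/3*5/6, 0/1 + 1/3*1/1) = [5/18, 1/3) <- contains code 91/324
  emit 'c', narrow to [5/18, 1/3)
Step 3: interval [5/18, 1/3), width = 1/3 - 5/18 = 1/18
  'a': [5/18 + 1/18*0/1, 5/18 + 1/18*1/3) = [5/18, 8/27) <- contains code 91/324
  'd': [5/18 + 1/18*1/3, 5/18 + 1/18*5/6) = [8/27, 35/108)
  'c': [5/18 + 1/18*5/6, 5/18 + 1/18*1/1) = [35/108, 1/3)
  emit 'a', narrow to [5/18, 8/27)
Step 4: interval [5/18, 8/27), width = 8/27 - 5/18 = 1/54
  'a': [5/18 + 1/54*0/1, 5/18 + 1/54*1/3) = [5/18, 23/81) <- contains code 91/324
  'd': [5/18 + 1/54*1/3, 5/18 + 1/54*5/6) = [23/81, 95/324)
  'c': [5/18 + 1/54*5/6, 5/18 + 1/54*1/1) = [95/324, 8/27)
  emit 'a', narrow to [5/18, 23/81)

Answer: 5/18 23/81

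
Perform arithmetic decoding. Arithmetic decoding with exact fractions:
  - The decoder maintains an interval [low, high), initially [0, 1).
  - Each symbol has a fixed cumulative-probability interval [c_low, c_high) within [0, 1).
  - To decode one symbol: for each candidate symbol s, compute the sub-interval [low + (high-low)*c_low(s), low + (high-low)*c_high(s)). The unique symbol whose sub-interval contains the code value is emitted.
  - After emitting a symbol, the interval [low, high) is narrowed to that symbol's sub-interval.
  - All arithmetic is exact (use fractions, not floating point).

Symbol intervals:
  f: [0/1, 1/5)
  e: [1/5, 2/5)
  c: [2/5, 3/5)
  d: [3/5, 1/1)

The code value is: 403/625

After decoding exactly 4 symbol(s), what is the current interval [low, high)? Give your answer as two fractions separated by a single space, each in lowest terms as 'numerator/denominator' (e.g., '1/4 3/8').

Step 1: interval [0/1, 1/1), width = 1/1 - 0/1 = 1/1
  'f': [0/1 + 1/1*0/1, 0/1 + 1/1*1/5) = [0/1, 1/5)
  'e': [0/1 + 1/1*1/5, 0/1 + 1/1*2/5) = [1/5, 2/5)
  'c': [0/1 + 1/1*2/5, 0/1 + 1/1*3/5) = [2/5, 3/5)
  'd': [0/1 + 1/1*3/5, 0/1 + 1/1*1/1) = [3/5, 1/1) <- contains code 403/625
  emit 'd', narrow to [3/5, 1/1)
Step 2: interval [3/5, 1/1), width = 1/1 - 3/5 = 2/5
  'f': [3/5 + 2/5*0/1, 3/5 + 2/5*1/5) = [3/5, 17/25) <- contains code 403/625
  'e': [3/5 + 2/5*1/5, 3/5 + 2/5*2/5) = [17/25, 19/25)
  'c': [3/5 + 2/5*2/5, 3/5 + 2/5*3/5) = [19/25, 21/25)
  'd': [3/5 + 2/5*3/5, 3/5 + 2/5*1/1) = [21/25, 1/1)
  emit 'f', narrow to [3/5, 17/25)
Step 3: interval [3/5, 17/25), width = 17/25 - 3/5 = 2/25
  'f': [3/5 + 2/25*0/1, 3/5 + 2/25*1/5) = [3/5, 77/125)
  'e': [3/5 + 2/25*1/5, 3/5 + 2/25*2/5) = [77/125, 79/125)
  'c': [3/5 + 2/25*2/5, 3/5 + 2/25*3/5) = [79/125, 81/125) <- contains code 403/625
  'd': [3/5 + 2/25*3/5, 3/5 + 2/25*1/1) = [81/125, 17/25)
  emit 'c', narrow to [79/125, 81/125)
Step 4: interval [79/125, 81/125), width = 81/125 - 79/125 = 2/125
  'f': [79/125 + 2/125*0/1, 79/125 + 2/125*1/5) = [79/125, 397/625)
  'e': [79/125 + 2/125*1/5, 79/125 + 2/125*2/5) = [397/625, 399/625)
  'c': [79/125 + 2/125*2/5, 79/125 + 2/125*3/5) = [399/625, 401/625)
  'd': [79/125 + 2/125*3/5, 79/125 + 2/125*1/1) = [401/625, 81/125) <- contains code 403/625
  emit 'd', narrow to [401/625, 81/125)

Answer: 401/625 81/125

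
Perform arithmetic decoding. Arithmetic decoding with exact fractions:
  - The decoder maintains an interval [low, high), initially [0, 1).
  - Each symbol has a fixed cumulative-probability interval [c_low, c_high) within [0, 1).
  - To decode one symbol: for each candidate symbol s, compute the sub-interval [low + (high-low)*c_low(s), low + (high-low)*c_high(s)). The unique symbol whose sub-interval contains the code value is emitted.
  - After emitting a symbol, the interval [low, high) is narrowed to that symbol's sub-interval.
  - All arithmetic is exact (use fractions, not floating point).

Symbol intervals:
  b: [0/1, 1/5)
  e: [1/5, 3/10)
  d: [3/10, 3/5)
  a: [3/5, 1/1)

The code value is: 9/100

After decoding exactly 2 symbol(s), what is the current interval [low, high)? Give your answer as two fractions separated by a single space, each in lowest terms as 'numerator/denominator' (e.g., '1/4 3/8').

Step 1: interval [0/1, 1/1), width = 1/1 - 0/1 = 1/1
  'b': [0/1 + 1/1*0/1, 0/1 + 1/1*1/5) = [0/1, 1/5) <- contains code 9/100
  'e': [0/1 + 1/1*1/5, 0/1 + 1/1*3/10) = [1/5, 3/10)
  'd': [0/1 + 1/1*3/10, 0/1 + 1/1*3/5) = [3/10, 3/5)
  'a': [0/1 + 1/1*3/5, 0/1 + 1/1*1/1) = [3/5, 1/1)
  emit 'b', narrow to [0/1, 1/5)
Step 2: interval [0/1, 1/5), width = 1/5 - 0/1 = 1/5
  'b': [0/1 + 1/5*0/1, 0/1 + 1/5*1/5) = [0/1, 1/25)
  'e': [0/1 + 1/5*1/5, 0/1 + 1/5*3/10) = [1/25, 3/50)
  'd': [0/1 + 1/5*3/10, 0/1 + 1/5*3/5) = [3/50, 3/25) <- contains code 9/100
  'a': [0/1 + 1/5*3/5, 0/1 + 1/5*1/1) = [3/25, 1/5)
  emit 'd', narrow to [3/50, 3/25)

Answer: 3/50 3/25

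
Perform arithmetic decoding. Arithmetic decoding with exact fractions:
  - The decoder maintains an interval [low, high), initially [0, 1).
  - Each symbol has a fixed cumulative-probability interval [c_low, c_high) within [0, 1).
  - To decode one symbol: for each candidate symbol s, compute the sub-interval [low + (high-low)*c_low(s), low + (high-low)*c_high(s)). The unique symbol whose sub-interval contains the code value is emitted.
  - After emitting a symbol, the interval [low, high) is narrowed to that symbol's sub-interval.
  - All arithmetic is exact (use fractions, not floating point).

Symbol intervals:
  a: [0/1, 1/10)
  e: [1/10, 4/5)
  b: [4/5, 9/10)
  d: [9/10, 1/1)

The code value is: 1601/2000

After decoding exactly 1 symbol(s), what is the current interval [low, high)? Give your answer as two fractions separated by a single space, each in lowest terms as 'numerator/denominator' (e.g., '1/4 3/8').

Answer: 4/5 9/10

Derivation:
Step 1: interval [0/1, 1/1), width = 1/1 - 0/1 = 1/1
  'a': [0/1 + 1/1*0/1, 0/1 + 1/1*1/10) = [0/1, 1/10)
  'e': [0/1 + 1/1*1/10, 0/1 + 1/1*4/5) = [1/10, 4/5)
  'b': [0/1 + 1/1*4/5, 0/1 + 1/1*9/10) = [4/5, 9/10) <- contains code 1601/2000
  'd': [0/1 + 1/1*9/10, 0/1 + 1/1*1/1) = [9/10, 1/1)
  emit 'b', narrow to [4/5, 9/10)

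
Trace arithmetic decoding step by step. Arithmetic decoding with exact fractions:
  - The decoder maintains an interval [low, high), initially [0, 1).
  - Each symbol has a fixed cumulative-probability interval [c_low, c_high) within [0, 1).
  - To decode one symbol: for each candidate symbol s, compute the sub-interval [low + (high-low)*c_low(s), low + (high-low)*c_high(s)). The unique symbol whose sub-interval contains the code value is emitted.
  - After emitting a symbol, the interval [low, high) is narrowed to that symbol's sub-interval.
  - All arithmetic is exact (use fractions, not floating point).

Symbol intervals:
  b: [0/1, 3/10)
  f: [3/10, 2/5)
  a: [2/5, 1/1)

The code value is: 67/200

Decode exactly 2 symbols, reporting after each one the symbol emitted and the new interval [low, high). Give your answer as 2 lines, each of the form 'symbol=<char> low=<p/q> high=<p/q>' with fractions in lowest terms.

Step 1: interval [0/1, 1/1), width = 1/1 - 0/1 = 1/1
  'b': [0/1 + 1/1*0/1, 0/1 + 1/1*3/10) = [0/1, 3/10)
  'f': [0/1 + 1/1*3/10, 0/1 + 1/1*2/5) = [3/10, 2/5) <- contains code 67/200
  'a': [0/1 + 1/1*2/5, 0/1 + 1/1*1/1) = [2/5, 1/1)
  emit 'f', narrow to [3/10, 2/5)
Step 2: interval [3/10, 2/5), width = 2/5 - 3/10 = 1/10
  'b': [3/10 + 1/10*0/1, 3/10 + 1/10*3/10) = [3/10, 33/100)
  'f': [3/10 + 1/10*3/10, 3/10 + 1/10*2/5) = [33/100, 17/50) <- contains code 67/200
  'a': [3/10 + 1/10*2/5, 3/10 + 1/10*1/1) = [17/50, 2/5)
  emit 'f', narrow to [33/100, 17/50)

Answer: symbol=f low=3/10 high=2/5
symbol=f low=33/100 high=17/50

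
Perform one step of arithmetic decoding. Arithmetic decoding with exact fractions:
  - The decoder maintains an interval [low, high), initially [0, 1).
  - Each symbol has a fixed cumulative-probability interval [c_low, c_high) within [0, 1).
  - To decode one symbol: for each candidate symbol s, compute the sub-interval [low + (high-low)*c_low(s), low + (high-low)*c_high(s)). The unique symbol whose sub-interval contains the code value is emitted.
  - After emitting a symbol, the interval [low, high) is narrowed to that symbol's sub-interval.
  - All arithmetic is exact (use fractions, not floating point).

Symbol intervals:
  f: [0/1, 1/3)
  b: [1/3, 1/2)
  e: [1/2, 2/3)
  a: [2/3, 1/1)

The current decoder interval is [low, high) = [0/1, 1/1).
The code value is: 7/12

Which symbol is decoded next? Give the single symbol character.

Interval width = high − low = 1/1 − 0/1 = 1/1
Scaled code = (code − low) / width = (7/12 − 0/1) / 1/1 = 7/12
  f: [0/1, 1/3) 
  b: [1/3, 1/2) 
  e: [1/2, 2/3) ← scaled code falls here ✓
  a: [2/3, 1/1) 

Answer: e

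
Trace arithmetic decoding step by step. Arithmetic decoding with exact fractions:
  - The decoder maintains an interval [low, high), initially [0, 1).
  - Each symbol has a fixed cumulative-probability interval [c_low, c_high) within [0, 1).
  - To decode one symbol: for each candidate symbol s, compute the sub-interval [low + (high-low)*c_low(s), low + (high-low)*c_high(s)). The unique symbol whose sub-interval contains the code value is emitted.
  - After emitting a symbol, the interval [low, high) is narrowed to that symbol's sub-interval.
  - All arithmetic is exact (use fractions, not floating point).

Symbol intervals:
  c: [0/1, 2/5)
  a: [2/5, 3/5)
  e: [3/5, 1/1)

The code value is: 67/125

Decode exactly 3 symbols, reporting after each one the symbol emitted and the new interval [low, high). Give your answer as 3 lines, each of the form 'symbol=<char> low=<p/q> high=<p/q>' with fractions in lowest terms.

Step 1: interval [0/1, 1/1), width = 1/1 - 0/1 = 1/1
  'c': [0/1 + 1/1*0/1, 0/1 + 1/1*2/5) = [0/1, 2/5)
  'a': [0/1 + 1/1*2/5, 0/1 + 1/1*3/5) = [2/5, 3/5) <- contains code 67/125
  'e': [0/1 + 1/1*3/5, 0/1 + 1/1*1/1) = [3/5, 1/1)
  emit 'a', narrow to [2/5, 3/5)
Step 2: interval [2/5, 3/5), width = 3/5 - 2/5 = 1/5
  'c': [2/5 + 1/5*0/1, 2/5 + 1/5*2/5) = [2/5, 12/25)
  'a': [2/5 + 1/5*2/5, 2/5 + 1/5*3/5) = [12/25, 13/25)
  'e': [2/5 + 1/5*3/5, 2/5 + 1/5*1/1) = [13/25, 3/5) <- contains code 67/125
  emit 'e', narrow to [13/25, 3/5)
Step 3: interval [13/25, 3/5), width = 3/5 - 13/25 = 2/25
  'c': [13/25 + 2/25*0/1, 13/25 + 2/25*2/5) = [13/25, 69/125) <- contains code 67/125
  'a': [13/25 + 2/25*2/5, 13/25 + 2/25*3/5) = [69/125, 71/125)
  'e': [13/25 + 2/25*3/5, 13/25 + 2/25*1/1) = [71/125, 3/5)
  emit 'c', narrow to [13/25, 69/125)

Answer: symbol=a low=2/5 high=3/5
symbol=e low=13/25 high=3/5
symbol=c low=13/25 high=69/125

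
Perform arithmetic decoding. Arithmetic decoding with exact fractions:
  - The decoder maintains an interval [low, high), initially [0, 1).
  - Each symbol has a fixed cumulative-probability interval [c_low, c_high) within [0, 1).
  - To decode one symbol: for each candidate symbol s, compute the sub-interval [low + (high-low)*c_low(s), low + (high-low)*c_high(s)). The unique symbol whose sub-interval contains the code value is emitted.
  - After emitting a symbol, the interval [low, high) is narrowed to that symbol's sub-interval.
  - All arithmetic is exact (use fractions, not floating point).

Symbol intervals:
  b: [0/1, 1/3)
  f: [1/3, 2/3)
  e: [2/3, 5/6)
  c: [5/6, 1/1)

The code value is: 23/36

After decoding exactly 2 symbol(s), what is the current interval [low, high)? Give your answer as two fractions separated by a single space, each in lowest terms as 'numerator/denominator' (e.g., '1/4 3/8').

Step 1: interval [0/1, 1/1), width = 1/1 - 0/1 = 1/1
  'b': [0/1 + 1/1*0/1, 0/1 + 1/1*1/3) = [0/1, 1/3)
  'f': [0/1 + 1/1*1/3, 0/1 + 1/1*2/3) = [1/3, 2/3) <- contains code 23/36
  'e': [0/1 + 1/1*2/3, 0/1 + 1/1*5/6) = [2/3, 5/6)
  'c': [0/1 + 1/1*5/6, 0/1 + 1/1*1/1) = [5/6, 1/1)
  emit 'f', narrow to [1/3, 2/3)
Step 2: interval [1/3, 2/3), width = 2/3 - 1/3 = 1/3
  'b': [1/3 + 1/3*0/1, 1/3 + 1/3*1/3) = [1/3, 4/9)
  'f': [1/3 + 1/3*1/3, 1/3 + 1/3*2/3) = [4/9, 5/9)
  'e': [1/3 + 1/3*2/3, 1/3 + 1/3*5/6) = [5/9, 11/18)
  'c': [1/3 + 1/3*5/6, 1/3 + 1/3*1/1) = [11/18, 2/3) <- contains code 23/36
  emit 'c', narrow to [11/18, 2/3)

Answer: 11/18 2/3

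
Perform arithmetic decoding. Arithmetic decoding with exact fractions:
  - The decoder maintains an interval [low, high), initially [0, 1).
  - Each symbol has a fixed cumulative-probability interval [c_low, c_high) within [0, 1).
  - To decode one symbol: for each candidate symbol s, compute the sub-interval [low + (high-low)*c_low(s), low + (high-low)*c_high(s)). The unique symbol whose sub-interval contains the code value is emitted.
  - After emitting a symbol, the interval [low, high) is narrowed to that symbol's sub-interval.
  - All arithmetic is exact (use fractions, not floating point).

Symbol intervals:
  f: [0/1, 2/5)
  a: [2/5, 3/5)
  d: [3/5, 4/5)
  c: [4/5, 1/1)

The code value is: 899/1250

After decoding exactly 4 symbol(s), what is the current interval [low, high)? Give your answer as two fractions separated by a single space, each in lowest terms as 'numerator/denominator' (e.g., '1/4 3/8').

Answer: 449/625 18/25

Derivation:
Step 1: interval [0/1, 1/1), width = 1/1 - 0/1 = 1/1
  'f': [0/1 + 1/1*0/1, 0/1 + 1/1*2/5) = [0/1, 2/5)
  'a': [0/1 + 1/1*2/5, 0/1 + 1/1*3/5) = [2/5, 3/5)
  'd': [0/1 + 1/1*3/5, 0/1 + 1/1*4/5) = [3/5, 4/5) <- contains code 899/1250
  'c': [0/1 + 1/1*4/5, 0/1 + 1/1*1/1) = [4/5, 1/1)
  emit 'd', narrow to [3/5, 4/5)
Step 2: interval [3/5, 4/5), width = 4/5 - 3/5 = 1/5
  'f': [3/5 + 1/5*0/1, 3/5 + 1/5*2/5) = [3/5, 17/25)
  'a': [3/5 + 1/5*2/5, 3/5 + 1/5*3/5) = [17/25, 18/25) <- contains code 899/1250
  'd': [3/5 + 1/5*3/5, 3/5 + 1/5*4/5) = [18/25, 19/25)
  'c': [3/5 + 1/5*4/5, 3/5 + 1/5*1/1) = [19/25, 4/5)
  emit 'a', narrow to [17/25, 18/25)
Step 3: interval [17/25, 18/25), width = 18/25 - 17/25 = 1/25
  'f': [17/25 + 1/25*0/1, 17/25 + 1/25*2/5) = [17/25, 87/125)
  'a': [17/25 + 1/25*2/5, 17/25 + 1/25*3/5) = [87/125, 88/125)
  'd': [17/25 + 1/25*3/5, 17/25 + 1/25*4/5) = [88/125, 89/125)
  'c': [17/25 + 1/25*4/5, 17/25 + 1/25*1/1) = [89/125, 18/25) <- contains code 899/1250
  emit 'c', narrow to [89/125, 18/25)
Step 4: interval [89/125, 18/25), width = 18/25 - 89/125 = 1/125
  'f': [89/125 + 1/125*0/1, 89/125 + 1/125*2/5) = [89/125, 447/625)
  'a': [89/125 + 1/125*2/5, 89/125 + 1/125*3/5) = [447/625, 448/625)
  'd': [89/125 + 1/125*3/5, 89/125 + 1/125*4/5) = [448/625, 449/625)
  'c': [89/125 + 1/125*4/5, 89/125 + 1/125*1/1) = [449/625, 18/25) <- contains code 899/1250
  emit 'c', narrow to [449/625, 18/25)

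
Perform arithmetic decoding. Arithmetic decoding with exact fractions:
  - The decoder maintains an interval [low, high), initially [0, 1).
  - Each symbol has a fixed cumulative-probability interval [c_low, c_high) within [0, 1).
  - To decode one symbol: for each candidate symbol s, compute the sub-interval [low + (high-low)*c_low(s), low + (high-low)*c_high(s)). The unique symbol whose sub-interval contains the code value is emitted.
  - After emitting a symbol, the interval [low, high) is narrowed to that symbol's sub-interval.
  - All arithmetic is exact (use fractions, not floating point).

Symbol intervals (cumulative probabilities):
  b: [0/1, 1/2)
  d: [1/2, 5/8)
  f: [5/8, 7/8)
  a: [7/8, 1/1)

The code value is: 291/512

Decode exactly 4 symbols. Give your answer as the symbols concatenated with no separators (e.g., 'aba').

Step 1: interval [0/1, 1/1), width = 1/1 - 0/1 = 1/1
  'b': [0/1 + 1/1*0/1, 0/1 + 1/1*1/2) = [0/1, 1/2)
  'd': [0/1 + 1/1*1/2, 0/1 + 1/1*5/8) = [1/2, 5/8) <- contains code 291/512
  'f': [0/1 + 1/1*5/8, 0/1 + 1/1*7/8) = [5/8, 7/8)
  'a': [0/1 + 1/1*7/8, 0/1 + 1/1*1/1) = [7/8, 1/1)
  emit 'd', narrow to [1/2, 5/8)
Step 2: interval [1/2, 5/8), width = 5/8 - 1/2 = 1/8
  'b': [1/2 + 1/8*0/1, 1/2 + 1/8*1/2) = [1/2, 9/16)
  'd': [1/2 + 1/8*1/2, 1/2 + 1/8*5/8) = [9/16, 37/64) <- contains code 291/512
  'f': [1/2 + 1/8*5/8, 1/2 + 1/8*7/8) = [37/64, 39/64)
  'a': [1/2 + 1/8*7/8, 1/2 + 1/8*1/1) = [39/64, 5/8)
  emit 'd', narrow to [9/16, 37/64)
Step 3: interval [9/16, 37/64), width = 37/64 - 9/16 = 1/64
  'b': [9/16 + 1/64*0/1, 9/16 + 1/64*1/2) = [9/16, 73/128) <- contains code 291/512
  'd': [9/16 + 1/64*1/2, 9/16 + 1/64*5/8) = [73/128, 293/512)
  'f': [9/16 + 1/64*5/8, 9/16 + 1/64*7/8) = [293/512, 295/512)
  'a': [9/16 + 1/64*7/8, 9/16 + 1/64*1/1) = [295/512, 37/64)
  emit 'b', narrow to [9/16, 73/128)
Step 4: interval [9/16, 73/128), width = 73/128 - 9/16 = 1/128
  'b': [9/16 + 1/128*0/1, 9/16 + 1/128*1/2) = [9/16, 145/256)
  'd': [9/16 + 1/128*1/2, 9/16 + 1/128*5/8) = [145/256, 581/1024)
  'f': [9/16 + 1/128*5/8, 9/16 + 1/128*7/8) = [581/1024, 583/1024) <- contains code 291/512
  'a': [9/16 + 1/128*7/8, 9/16 + 1/128*1/1) = [583/1024, 73/128)
  emit 'f', narrow to [581/1024, 583/1024)

Answer: ddbf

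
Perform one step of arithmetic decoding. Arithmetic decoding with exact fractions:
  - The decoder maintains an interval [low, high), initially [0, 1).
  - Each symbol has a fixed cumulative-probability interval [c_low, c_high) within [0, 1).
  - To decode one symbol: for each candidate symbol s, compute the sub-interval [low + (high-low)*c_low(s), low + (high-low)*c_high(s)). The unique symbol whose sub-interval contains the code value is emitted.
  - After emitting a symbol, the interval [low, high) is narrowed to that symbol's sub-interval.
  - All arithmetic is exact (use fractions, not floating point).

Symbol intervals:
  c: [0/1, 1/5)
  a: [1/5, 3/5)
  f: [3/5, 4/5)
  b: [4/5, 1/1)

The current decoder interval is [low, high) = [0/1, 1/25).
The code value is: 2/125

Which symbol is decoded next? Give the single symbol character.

Answer: a

Derivation:
Interval width = high − low = 1/25 − 0/1 = 1/25
Scaled code = (code − low) / width = (2/125 − 0/1) / 1/25 = 2/5
  c: [0/1, 1/5) 
  a: [1/5, 3/5) ← scaled code falls here ✓
  f: [3/5, 4/5) 
  b: [4/5, 1/1) 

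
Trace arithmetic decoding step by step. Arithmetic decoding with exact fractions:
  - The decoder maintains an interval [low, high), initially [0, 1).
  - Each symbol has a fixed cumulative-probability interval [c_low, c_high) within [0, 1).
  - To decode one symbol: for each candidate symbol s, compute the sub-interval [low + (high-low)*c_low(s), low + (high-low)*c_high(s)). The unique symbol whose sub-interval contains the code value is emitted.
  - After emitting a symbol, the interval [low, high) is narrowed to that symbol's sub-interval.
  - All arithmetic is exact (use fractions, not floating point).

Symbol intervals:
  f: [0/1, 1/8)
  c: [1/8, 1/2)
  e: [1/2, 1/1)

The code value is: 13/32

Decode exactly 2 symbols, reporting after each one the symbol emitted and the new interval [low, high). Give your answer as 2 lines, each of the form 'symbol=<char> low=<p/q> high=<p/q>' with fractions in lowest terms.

Step 1: interval [0/1, 1/1), width = 1/1 - 0/1 = 1/1
  'f': [0/1 + 1/1*0/1, 0/1 + 1/1*1/8) = [0/1, 1/8)
  'c': [0/1 + 1/1*1/8, 0/1 + 1/1*1/2) = [1/8, 1/2) <- contains code 13/32
  'e': [0/1 + 1/1*1/2, 0/1 + 1/1*1/1) = [1/2, 1/1)
  emit 'c', narrow to [1/8, 1/2)
Step 2: interval [1/8, 1/2), width = 1/2 - 1/8 = 3/8
  'f': [1/8 + 3/8*0/1, 1/8 + 3/8*1/8) = [1/8, 11/64)
  'c': [1/8 + 3/8*1/8, 1/8 + 3/8*1/2) = [11/64, 5/16)
  'e': [1/8 + 3/8*1/2, 1/8 + 3/8*1/1) = [5/16, 1/2) <- contains code 13/32
  emit 'e', narrow to [5/16, 1/2)

Answer: symbol=c low=1/8 high=1/2
symbol=e low=5/16 high=1/2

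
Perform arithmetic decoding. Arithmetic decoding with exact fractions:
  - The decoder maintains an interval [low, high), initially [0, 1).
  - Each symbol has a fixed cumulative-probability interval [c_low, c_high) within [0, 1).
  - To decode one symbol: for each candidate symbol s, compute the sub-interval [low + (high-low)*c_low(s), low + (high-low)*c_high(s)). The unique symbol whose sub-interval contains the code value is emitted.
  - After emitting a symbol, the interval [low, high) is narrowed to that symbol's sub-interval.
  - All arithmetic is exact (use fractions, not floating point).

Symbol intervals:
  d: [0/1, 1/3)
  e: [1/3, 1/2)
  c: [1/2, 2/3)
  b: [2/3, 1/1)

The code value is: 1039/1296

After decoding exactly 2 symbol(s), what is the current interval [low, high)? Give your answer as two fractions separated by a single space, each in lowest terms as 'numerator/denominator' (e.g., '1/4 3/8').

Step 1: interval [0/1, 1/1), width = 1/1 - 0/1 = 1/1
  'd': [0/1 + 1/1*0/1, 0/1 + 1/1*1/3) = [0/1, 1/3)
  'e': [0/1 + 1/1*1/3, 0/1 + 1/1*1/2) = [1/3, 1/2)
  'c': [0/1 + 1/1*1/2, 0/1 + 1/1*2/3) = [1/2, 2/3)
  'b': [0/1 + 1/1*2/3, 0/1 + 1/1*1/1) = [2/3, 1/1) <- contains code 1039/1296
  emit 'b', narrow to [2/3, 1/1)
Step 2: interval [2/3, 1/1), width = 1/1 - 2/3 = 1/3
  'd': [2/3 + 1/3*0/1, 2/3 + 1/3*1/3) = [2/3, 7/9)
  'e': [2/3 + 1/3*1/3, 2/3 + 1/3*1/2) = [7/9, 5/6) <- contains code 1039/1296
  'c': [2/3 + 1/3*1/2, 2/3 + 1/3*2/3) = [5/6, 8/9)
  'b': [2/3 + 1/3*2/3, 2/3 + 1/3*1/1) = [8/9, 1/1)
  emit 'e', narrow to [7/9, 5/6)

Answer: 7/9 5/6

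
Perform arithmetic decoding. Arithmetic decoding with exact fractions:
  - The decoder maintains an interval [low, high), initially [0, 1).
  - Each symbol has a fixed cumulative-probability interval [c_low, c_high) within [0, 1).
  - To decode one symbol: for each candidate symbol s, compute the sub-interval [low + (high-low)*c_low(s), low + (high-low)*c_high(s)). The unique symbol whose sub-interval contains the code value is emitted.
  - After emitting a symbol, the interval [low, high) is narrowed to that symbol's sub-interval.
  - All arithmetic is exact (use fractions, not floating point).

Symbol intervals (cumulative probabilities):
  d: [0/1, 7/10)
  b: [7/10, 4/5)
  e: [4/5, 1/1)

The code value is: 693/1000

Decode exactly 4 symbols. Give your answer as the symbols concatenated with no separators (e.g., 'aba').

Step 1: interval [0/1, 1/1), width = 1/1 - 0/1 = 1/1
  'd': [0/1 + 1/1*0/1, 0/1 + 1/1*7/10) = [0/1, 7/10) <- contains code 693/1000
  'b': [0/1 + 1/1*7/10, 0/1 + 1/1*4/5) = [7/10, 4/5)
  'e': [0/1 + 1/1*4/5, 0/1 + 1/1*1/1) = [4/5, 1/1)
  emit 'd', narrow to [0/1, 7/10)
Step 2: interval [0/1, 7/10), width = 7/10 - 0/1 = 7/10
  'd': [0/1 + 7/10*0/1, 0/1 + 7/10*7/10) = [0/1, 49/100)
  'b': [0/1 + 7/10*7/10, 0/1 + 7/10*4/5) = [49/100, 14/25)
  'e': [0/1 + 7/10*4/5, 0/1 + 7/10*1/1) = [14/25, 7/10) <- contains code 693/1000
  emit 'e', narrow to [14/25, 7/10)
Step 3: interval [14/25, 7/10), width = 7/10 - 14/25 = 7/50
  'd': [14/25 + 7/50*0/1, 14/25 + 7/50*7/10) = [14/25, 329/500)
  'b': [14/25 + 7/50*7/10, 14/25 + 7/50*4/5) = [329/500, 84/125)
  'e': [14/25 + 7/50*4/5, 14/25 + 7/50*1/1) = [84/125, 7/10) <- contains code 693/1000
  emit 'e', narrow to [84/125, 7/10)
Step 4: interval [84/125, 7/10), width = 7/10 - 84/125 = 7/250
  'd': [84/125 + 7/250*0/1, 84/125 + 7/250*7/10) = [84/125, 1729/2500)
  'b': [84/125 + 7/250*7/10, 84/125 + 7/250*4/5) = [1729/2500, 434/625) <- contains code 693/1000
  'e': [84/125 + 7/250*4/5, 84/125 + 7/250*1/1) = [434/625, 7/10)
  emit 'b', narrow to [1729/2500, 434/625)

Answer: deeb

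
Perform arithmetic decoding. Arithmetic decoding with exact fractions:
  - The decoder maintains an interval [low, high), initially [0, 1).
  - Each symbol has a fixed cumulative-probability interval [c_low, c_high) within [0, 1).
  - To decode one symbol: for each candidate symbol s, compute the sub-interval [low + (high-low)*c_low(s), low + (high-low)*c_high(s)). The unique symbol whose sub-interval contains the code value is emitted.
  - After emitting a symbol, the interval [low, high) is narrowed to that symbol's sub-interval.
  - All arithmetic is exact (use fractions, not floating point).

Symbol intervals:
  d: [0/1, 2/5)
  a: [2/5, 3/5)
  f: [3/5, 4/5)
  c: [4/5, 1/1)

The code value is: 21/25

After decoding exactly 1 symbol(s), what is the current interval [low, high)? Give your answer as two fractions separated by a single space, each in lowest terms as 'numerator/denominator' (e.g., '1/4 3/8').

Step 1: interval [0/1, 1/1), width = 1/1 - 0/1 = 1/1
  'd': [0/1 + 1/1*0/1, 0/1 + 1/1*2/5) = [0/1, 2/5)
  'a': [0/1 + 1/1*2/5, 0/1 + 1/1*3/5) = [2/5, 3/5)
  'f': [0/1 + 1/1*3/5, 0/1 + 1/1*4/5) = [3/5, 4/5)
  'c': [0/1 + 1/1*4/5, 0/1 + 1/1*1/1) = [4/5, 1/1) <- contains code 21/25
  emit 'c', narrow to [4/5, 1/1)

Answer: 4/5 1/1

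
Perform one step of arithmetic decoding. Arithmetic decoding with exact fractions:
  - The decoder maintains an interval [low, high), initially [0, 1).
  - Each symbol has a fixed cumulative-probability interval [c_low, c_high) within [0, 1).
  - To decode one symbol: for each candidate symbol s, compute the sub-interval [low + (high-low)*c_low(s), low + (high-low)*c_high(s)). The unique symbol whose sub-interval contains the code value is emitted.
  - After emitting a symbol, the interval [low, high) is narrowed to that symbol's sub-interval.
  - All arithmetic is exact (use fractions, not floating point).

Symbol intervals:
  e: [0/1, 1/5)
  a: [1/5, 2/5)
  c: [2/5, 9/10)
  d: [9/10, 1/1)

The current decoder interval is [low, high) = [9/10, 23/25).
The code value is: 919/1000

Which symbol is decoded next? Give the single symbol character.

Interval width = high − low = 23/25 − 9/10 = 1/50
Scaled code = (code − low) / width = (919/1000 − 9/10) / 1/50 = 19/20
  e: [0/1, 1/5) 
  a: [1/5, 2/5) 
  c: [2/5, 9/10) 
  d: [9/10, 1/1) ← scaled code falls here ✓

Answer: d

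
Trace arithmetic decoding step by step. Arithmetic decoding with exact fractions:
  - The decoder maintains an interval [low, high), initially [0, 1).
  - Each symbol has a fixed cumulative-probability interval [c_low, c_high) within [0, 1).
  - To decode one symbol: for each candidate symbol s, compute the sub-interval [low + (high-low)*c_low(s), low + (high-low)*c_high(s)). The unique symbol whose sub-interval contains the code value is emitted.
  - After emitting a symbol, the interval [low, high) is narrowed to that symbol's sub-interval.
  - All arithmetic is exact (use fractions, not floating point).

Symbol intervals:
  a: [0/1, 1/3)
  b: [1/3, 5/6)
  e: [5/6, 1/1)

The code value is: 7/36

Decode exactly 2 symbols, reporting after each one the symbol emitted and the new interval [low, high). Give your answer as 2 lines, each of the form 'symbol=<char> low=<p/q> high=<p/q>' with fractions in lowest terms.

Step 1: interval [0/1, 1/1), width = 1/1 - 0/1 = 1/1
  'a': [0/1 + 1/1*0/1, 0/1 + 1/1*1/3) = [0/1, 1/3) <- contains code 7/36
  'b': [0/1 + 1/1*1/3, 0/1 + 1/1*5/6) = [1/3, 5/6)
  'e': [0/1 + 1/1*5/6, 0/1 + 1/1*1/1) = [5/6, 1/1)
  emit 'a', narrow to [0/1, 1/3)
Step 2: interval [0/1, 1/3), width = 1/3 - 0/1 = 1/3
  'a': [0/1 + 1/3*0/1, 0/1 + 1/3*1/3) = [0/1, 1/9)
  'b': [0/1 + 1/3*1/3, 0/1 + 1/3*5/6) = [1/9, 5/18) <- contains code 7/36
  'e': [0/1 + 1/3*5/6, 0/1 + 1/3*1/1) = [5/18, 1/3)
  emit 'b', narrow to [1/9, 5/18)

Answer: symbol=a low=0/1 high=1/3
symbol=b low=1/9 high=5/18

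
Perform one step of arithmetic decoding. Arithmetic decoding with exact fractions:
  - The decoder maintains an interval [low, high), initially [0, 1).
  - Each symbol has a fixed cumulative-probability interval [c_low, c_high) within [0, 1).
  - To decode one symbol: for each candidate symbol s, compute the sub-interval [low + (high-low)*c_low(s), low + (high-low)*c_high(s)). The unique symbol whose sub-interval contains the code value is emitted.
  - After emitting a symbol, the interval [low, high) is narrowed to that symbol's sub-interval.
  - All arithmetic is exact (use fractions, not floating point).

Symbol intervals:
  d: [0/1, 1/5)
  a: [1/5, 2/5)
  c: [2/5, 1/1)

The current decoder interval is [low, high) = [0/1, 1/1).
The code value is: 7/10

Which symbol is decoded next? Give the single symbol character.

Answer: c

Derivation:
Interval width = high − low = 1/1 − 0/1 = 1/1
Scaled code = (code − low) / width = (7/10 − 0/1) / 1/1 = 7/10
  d: [0/1, 1/5) 
  a: [1/5, 2/5) 
  c: [2/5, 1/1) ← scaled code falls here ✓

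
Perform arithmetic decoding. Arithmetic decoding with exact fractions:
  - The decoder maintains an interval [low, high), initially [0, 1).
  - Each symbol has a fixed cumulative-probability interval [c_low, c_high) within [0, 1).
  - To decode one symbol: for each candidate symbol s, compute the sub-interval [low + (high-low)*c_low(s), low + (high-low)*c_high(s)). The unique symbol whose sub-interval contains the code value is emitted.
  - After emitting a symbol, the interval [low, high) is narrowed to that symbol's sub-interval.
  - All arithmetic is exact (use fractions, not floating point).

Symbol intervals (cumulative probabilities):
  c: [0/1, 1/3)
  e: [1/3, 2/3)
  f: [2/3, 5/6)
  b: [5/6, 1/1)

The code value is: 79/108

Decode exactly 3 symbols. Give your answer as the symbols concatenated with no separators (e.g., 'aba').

Step 1: interval [0/1, 1/1), width = 1/1 - 0/1 = 1/1
  'c': [0/1 + 1/1*0/1, 0/1 + 1/1*1/3) = [0/1, 1/3)
  'e': [0/1 + 1/1*1/3, 0/1 + 1/1*2/3) = [1/3, 2/3)
  'f': [0/1 + 1/1*2/3, 0/1 + 1/1*5/6) = [2/3, 5/6) <- contains code 79/108
  'b': [0/1 + 1/1*5/6, 0/1 + 1/1*1/1) = [5/6, 1/1)
  emit 'f', narrow to [2/3, 5/6)
Step 2: interval [2/3, 5/6), width = 5/6 - 2/3 = 1/6
  'c': [2/3 + 1/6*0/1, 2/3 + 1/6*1/3) = [2/3, 13/18)
  'e': [2/3 + 1/6*1/3, 2/3 + 1/6*2/3) = [13/18, 7/9) <- contains code 79/108
  'f': [2/3 + 1/6*2/3, 2/3 + 1/6*5/6) = [7/9, 29/36)
  'b': [2/3 + 1/6*5/6, 2/3 + 1/6*1/1) = [29/36, 5/6)
  emit 'e', narrow to [13/18, 7/9)
Step 3: interval [13/18, 7/9), width = 7/9 - 13/18 = 1/18
  'c': [13/18 + 1/18*0/1, 13/18 + 1/18*1/3) = [13/18, 20/27) <- contains code 79/108
  'e': [13/18 + 1/18*1/3, 13/18 + 1/18*2/3) = [20/27, 41/54)
  'f': [13/18 + 1/18*2/3, 13/18 + 1/18*5/6) = [41/54, 83/108)
  'b': [13/18 + 1/18*5/6, 13/18 + 1/18*1/1) = [83/108, 7/9)
  emit 'c', narrow to [13/18, 20/27)

Answer: fec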